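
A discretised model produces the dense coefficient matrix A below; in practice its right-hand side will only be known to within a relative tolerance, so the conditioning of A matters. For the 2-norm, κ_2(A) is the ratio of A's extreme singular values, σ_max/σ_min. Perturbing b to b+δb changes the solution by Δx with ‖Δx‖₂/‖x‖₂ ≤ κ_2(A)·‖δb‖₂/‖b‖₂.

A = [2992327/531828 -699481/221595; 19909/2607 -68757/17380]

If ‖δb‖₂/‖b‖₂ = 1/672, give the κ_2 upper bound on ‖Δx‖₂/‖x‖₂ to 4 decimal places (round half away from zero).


AᵀA = [25449283257025/282841021584 -282677042960/5892521283; -282677042960/5892521283 804986854489/31426780176]; tr = 56564299217/489344328, det = 53418765625/15659018496
eigenvalues of AᵀA: λ = (tr ± √(tr²−4·det))/2 = 1849/16, 28890625/978688656
κ = σ_max/σ_min = (43/4)/(5375/31284) = 62.5680
bound on ‖Δx‖/‖x‖: κ·ε = 62.5680·1/672 = 0.0931

0.0931


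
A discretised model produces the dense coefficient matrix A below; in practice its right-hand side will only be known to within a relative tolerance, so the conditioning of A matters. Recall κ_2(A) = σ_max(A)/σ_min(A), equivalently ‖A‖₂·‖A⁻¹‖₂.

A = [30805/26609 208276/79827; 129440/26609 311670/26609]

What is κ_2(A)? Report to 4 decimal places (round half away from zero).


form AᵀA = [10531625/421201 75814180/1263603; 75814180/1263603 545878996/3790809] with trace 640663621/3790809 and determinant 2856100/3790809
char-poly roots: 169 and 16900/3790809
κ = σ_max/σ_min = 13/(130/1947) = 194.7000

194.7000


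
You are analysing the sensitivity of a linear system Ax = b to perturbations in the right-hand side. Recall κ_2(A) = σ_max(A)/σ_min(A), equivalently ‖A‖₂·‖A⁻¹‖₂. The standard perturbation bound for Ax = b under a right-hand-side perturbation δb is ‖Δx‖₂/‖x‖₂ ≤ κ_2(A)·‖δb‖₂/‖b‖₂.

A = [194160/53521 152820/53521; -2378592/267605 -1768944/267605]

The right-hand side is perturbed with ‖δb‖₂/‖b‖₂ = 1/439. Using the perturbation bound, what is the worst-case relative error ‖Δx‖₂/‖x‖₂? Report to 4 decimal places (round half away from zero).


AᵀA = [39054157056/423742225 29286297792/423742225; 29286297792/423742225 21970483344/423742225]; tr = 2440985616/16949689, det = 33177600/16949689
eigenvalues of AᵀA: λ = (tr ± √(tr²−4·det))/2 = 144, 230400/16949689
so κ_2 = √(144 / (230400/16949689)) = 102.9250
perturbation bound = 102.9250·1/439 = 0.2345

0.2345


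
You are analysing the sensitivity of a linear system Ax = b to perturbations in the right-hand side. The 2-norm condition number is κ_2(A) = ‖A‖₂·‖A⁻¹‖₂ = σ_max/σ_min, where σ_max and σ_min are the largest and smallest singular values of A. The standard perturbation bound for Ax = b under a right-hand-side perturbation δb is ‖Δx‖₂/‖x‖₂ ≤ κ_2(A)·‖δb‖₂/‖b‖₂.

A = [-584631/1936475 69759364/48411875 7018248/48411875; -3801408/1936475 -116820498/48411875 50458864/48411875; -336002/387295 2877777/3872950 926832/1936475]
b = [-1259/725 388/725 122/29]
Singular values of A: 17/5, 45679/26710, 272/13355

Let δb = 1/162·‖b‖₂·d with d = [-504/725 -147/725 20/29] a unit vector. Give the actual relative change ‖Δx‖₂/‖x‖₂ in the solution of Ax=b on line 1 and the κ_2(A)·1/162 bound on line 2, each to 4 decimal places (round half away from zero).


largest singular value 17/5, smallest 272/13355
κ = σ_max/σ_min = (17/5)/(272/13355) = 166.9375
worst-case relative error ≤ 166.9375 × 1/162 = 1.0305
solve Ax = b  →  x = [91.4409 0.4664 173.8148]
‖b‖₂ = 4.5826 and ‖x‖₂ = 196.4008
δb = ε·‖b‖·d = [-0.0197 -0.0057 0.0195]; solving A·Δx = δb gives ‖Δx‖ = 1.3889
relative error = 0.0071
realised/bound (from unrounded values) ≈ 0.0069

0.0071
1.0305


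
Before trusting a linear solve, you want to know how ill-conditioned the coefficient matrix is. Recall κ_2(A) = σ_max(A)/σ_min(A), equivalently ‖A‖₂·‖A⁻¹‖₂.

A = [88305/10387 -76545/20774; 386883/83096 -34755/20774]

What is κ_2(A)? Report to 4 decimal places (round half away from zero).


M = AᵀA = [2244761001/23892544 -233635185/5973136; -233635185/5973136 12226725/746642]. tr(M)=15597729/141376, det(M)=4862025/565504
solving λ² − 15597729/141376·λ + 4862025/565504 = 0 gives λ = 441/4, 11025/141376
σ_max=√(441/4)=(21/2), σ_min=√(11025/141376)=(105/376) → κ = 37.6000

37.6000


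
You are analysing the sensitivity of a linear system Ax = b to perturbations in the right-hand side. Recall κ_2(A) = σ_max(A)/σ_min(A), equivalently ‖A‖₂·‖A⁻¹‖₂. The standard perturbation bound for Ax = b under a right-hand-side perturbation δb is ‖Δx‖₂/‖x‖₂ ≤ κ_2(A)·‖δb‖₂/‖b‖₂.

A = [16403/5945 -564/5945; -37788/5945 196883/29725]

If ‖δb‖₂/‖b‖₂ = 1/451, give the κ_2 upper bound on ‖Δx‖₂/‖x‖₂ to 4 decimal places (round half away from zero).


M = AᵀA = [1009513/21025 -4453344/105125; -4453344/105125 23064169/525625]. tr(M)=57434/625, det(M)=4879681/15625
λ_max, λ_min = (57434/625 ± √2810696256/390625)/2 = 2209/25, 2209/625
κ = σ_max/σ_min = (47/5)/(47/25) = 5.0000
worst-case relative error ≤ 5.0000 × 1/451 = 0.0111

0.0111


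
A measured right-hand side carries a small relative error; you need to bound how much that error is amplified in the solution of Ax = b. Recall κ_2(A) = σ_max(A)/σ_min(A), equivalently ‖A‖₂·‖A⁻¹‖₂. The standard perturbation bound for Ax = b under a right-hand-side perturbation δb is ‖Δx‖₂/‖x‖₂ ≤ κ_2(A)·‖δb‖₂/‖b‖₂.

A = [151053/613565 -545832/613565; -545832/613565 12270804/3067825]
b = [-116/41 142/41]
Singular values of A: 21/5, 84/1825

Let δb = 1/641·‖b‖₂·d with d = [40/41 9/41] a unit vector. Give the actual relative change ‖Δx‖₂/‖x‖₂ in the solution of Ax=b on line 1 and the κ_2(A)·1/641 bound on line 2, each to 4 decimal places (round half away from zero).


from the listed singular values, σ₁ = 21/5, σ_n = 84/1825
κ = σ_max/σ_min = (21/5)/(84/1825) = 91.2500
bound on ‖Δx‖/‖x‖: κ·ε = 91.2500·1/641 = 0.1424
solve Ax = b  →  x = [-42.6016 -8.6092]
2-norm of b is 4.4721; of x, 43.4628
Δx = A⁻¹·δb where δb = 1/641·4.4721·d; ‖Δx‖ = 0.1516
dividing the unrounded norms, ‖Δx‖/‖x‖ = 0.0035
tightness: 0.0035 against a bound of 0.1424 (unrounded ratio ≈ 0.0245)

0.0035
0.1424


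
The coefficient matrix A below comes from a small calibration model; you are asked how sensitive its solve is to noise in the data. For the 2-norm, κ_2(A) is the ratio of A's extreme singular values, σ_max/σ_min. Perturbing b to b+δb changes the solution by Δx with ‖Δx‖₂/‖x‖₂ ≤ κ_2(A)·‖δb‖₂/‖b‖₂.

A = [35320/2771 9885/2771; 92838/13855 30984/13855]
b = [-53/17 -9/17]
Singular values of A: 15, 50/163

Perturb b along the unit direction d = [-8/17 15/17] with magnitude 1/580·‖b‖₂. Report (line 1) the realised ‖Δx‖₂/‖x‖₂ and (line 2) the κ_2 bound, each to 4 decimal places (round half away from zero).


0.0054
0.0843

σ_max = 15, σ_min = 50/163
condition number: 15 ÷ (50/163) = 48.9000
perturbation bound = 48.9000·1/580 = 0.0843
solve Ax = b  →  x = [-1.1048 3.0736]
‖b‖₂ = 3.1623 and ‖x‖₂ = 3.2661
re-solving with b+δb shifts x by Δx of norm 0.0178
dividing the unrounded norms, ‖Δx‖/‖x‖ = 0.0054
so the bound overstates the realised error by a factor of ≈ 15.4926 (computed from the unrounded values)


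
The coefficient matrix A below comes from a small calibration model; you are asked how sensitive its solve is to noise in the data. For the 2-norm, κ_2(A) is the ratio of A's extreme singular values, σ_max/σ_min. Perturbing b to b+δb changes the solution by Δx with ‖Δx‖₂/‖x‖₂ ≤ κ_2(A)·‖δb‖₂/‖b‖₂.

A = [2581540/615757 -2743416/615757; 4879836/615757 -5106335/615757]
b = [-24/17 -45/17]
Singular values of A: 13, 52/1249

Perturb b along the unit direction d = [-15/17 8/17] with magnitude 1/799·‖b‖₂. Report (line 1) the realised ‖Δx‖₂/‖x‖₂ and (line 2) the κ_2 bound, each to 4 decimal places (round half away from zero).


0.3908
0.3908

σ_max = 13, σ_min = 52/1249
κ = σ_max/σ_min = 13/(52/1249) = 312.2500
perturbation bound = 312.2500·1/799 = 0.3908
solve Ax = b  →  x = [-0.1592 0.1671]
‖b‖₂ = 3.0000 and ‖x‖₂ = 0.2308
Δx = A⁻¹·δb where δb = 1/799·3.0000·d; ‖Δx‖ = 0.0902
realised ‖Δx‖/‖x‖ = 0.3908
realised/bound = 1 exactly: the bound is attained for this b and d


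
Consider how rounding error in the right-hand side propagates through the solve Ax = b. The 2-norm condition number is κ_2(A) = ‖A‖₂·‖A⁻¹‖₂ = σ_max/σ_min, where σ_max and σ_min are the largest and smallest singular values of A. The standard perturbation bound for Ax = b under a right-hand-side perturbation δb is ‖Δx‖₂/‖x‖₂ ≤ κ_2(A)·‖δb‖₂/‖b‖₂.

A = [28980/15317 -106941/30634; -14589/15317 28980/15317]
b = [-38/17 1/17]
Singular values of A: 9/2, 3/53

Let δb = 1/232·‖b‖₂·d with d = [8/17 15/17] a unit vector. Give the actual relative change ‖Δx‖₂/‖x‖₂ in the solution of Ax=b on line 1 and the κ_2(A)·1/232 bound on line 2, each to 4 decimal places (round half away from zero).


from the listed singular values, σ₁ = 9/2, σ_n = 3/53
κ = σ_max/σ_min = (9/2)/(3/53) = 79.5000
κ_2(A)·‖δb‖/‖b‖ = 0.3427
solve Ax = b  →  x = [-15.7974 -7.9216]
‖b‖ = 2.2361, ‖x‖ = 17.6723
Δx = A⁻¹·δb where δb = 1/232·2.2361·d; ‖Δx‖ = 0.1703
dividing the unrounded norms, ‖Δx‖/‖x‖ = 0.0096
so the bound overstates the realised error by a factor of ≈ 35.5647 (computed from the unrounded values)

0.0096
0.3427


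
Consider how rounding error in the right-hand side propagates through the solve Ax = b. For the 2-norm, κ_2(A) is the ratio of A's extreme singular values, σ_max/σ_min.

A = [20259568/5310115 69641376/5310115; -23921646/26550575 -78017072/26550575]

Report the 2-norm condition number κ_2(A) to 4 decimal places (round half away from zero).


form AᵀA = [6444674322436/419353380625 22093338248352/419353380625; 22093338248352/419353380625 75749372280064/419353380625] with trace 131510474564/670965409 and determinant 245862400/670965409
λ_max, λ_min = (131510474564/670965409 ± √17294345059385396103696/450194580074537281)/2 = 196, 1254400/670965409
κ = σ_max/σ_min = 14/(1120/25903) = 323.7875

323.7875


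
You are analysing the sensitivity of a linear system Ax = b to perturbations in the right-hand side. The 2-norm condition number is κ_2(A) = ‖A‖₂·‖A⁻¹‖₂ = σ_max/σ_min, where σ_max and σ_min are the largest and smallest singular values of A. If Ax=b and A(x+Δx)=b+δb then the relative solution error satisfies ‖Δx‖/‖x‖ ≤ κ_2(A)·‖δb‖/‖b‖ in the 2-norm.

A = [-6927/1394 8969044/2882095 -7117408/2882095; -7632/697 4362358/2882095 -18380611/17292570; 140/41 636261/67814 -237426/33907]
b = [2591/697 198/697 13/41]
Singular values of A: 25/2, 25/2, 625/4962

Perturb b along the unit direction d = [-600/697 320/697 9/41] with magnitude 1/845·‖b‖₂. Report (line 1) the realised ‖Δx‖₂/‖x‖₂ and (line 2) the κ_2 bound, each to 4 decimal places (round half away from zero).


0.0015
0.1174

σ_max = 25/2, σ_min = 625/4962
κ_2(A) = (25/2) / (625/4962) = 99.2400
bound on ‖Δx‖/‖x‖: κ·ε = 99.2400·1/845 = 0.1174
solve Ax = b  →  x = [-0.1312 -14.1933 -19.1270]
‖b‖₂ = 3.7417 and ‖x‖₂ = 23.8183
Δx = A⁻¹·δb where δb = 1/845·3.7417·d; ‖Δx‖ = 0.0352
realised ‖Δx‖/‖x‖ = 0.0015
tightness: 0.0015 against a bound of 0.1174 (unrounded ratio ≈ 0.0126)


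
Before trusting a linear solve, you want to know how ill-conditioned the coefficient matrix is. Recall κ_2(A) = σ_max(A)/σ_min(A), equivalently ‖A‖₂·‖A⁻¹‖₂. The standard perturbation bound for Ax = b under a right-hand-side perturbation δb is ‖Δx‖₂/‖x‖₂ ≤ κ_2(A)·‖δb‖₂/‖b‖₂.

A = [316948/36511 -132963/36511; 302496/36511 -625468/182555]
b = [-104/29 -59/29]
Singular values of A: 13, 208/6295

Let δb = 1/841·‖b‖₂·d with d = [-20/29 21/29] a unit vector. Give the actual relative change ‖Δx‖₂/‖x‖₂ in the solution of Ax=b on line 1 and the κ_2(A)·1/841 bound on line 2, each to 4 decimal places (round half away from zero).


0.0049
0.4678

largest singular value 13, smallest 208/6295
κ_2(A) = 13 / (208/6295) = 393.4375
bound on ‖Δx‖/‖x‖: κ·ε = 393.4375·1/841 = 0.4678
solve Ax = b  →  x = [11.3561 28.0547]
‖b‖ = 4.1231, ‖x‖ = 30.2660
re-solving with b+δb shifts x by Δx of norm 0.1484
dividing the unrounded norms, ‖Δx‖/‖x‖ = 0.0049
tightness: 0.0049 against a bound of 0.4678 (unrounded ratio ≈ 0.0105)


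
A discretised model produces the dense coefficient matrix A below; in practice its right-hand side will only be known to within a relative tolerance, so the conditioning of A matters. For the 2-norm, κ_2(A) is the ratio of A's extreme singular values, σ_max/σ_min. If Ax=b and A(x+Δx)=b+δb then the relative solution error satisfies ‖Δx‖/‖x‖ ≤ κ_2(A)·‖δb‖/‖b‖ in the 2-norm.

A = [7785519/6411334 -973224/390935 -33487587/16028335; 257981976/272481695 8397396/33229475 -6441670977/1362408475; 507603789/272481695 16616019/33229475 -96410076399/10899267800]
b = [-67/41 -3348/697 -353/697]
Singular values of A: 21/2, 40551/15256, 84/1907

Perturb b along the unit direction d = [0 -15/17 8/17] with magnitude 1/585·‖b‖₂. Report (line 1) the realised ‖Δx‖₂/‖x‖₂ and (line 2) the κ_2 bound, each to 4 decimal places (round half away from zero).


0.0022
0.4075

largest singular value 21/2, smallest 84/1907
κ = σ_max/σ_min = (21/2)/(84/1907) = 238.3750
perturbation bound = 238.3750·1/585 = 0.4075
solve Ax = b  →  x = [84.8854 25.7878 19.3921]
‖b‖₂ = 5.0990 and ‖x‖₂ = 90.8108
re-solving with b+δb shifts x by Δx of norm 0.1979
dividing the unrounded norms, ‖Δx‖/‖x‖ = 0.0022
so the bound overstates the realised error by a factor of ≈ 186.9993 (computed from the unrounded values)


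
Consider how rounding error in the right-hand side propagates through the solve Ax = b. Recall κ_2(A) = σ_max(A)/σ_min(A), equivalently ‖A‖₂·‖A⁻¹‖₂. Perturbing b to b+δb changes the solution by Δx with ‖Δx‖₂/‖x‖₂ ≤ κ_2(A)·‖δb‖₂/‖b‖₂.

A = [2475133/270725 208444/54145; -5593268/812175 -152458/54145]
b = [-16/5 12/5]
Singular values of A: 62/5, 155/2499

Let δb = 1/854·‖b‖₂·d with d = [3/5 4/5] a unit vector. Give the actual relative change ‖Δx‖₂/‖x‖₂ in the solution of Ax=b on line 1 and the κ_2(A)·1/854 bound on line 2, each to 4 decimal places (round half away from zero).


σ_max = 62/5, σ_min = 155/2499
κ = σ_max/σ_min = (62/5)/(155/2499) = 199.9200
bound on ‖Δx‖/‖x‖: κ·ε = 199.9200·1/854 = 0.2341
solve Ax = b  →  x = [-0.2978 -0.1241]
‖b‖₂ = 4.0000 and ‖x‖₂ = 0.3226
re-solving with b+δb shifts x by Δx of norm 0.0755
realised ‖Δx‖/‖x‖ = 0.2341
realised/bound = 1 exactly: the bound is attained for this b and d

0.2341
0.2341


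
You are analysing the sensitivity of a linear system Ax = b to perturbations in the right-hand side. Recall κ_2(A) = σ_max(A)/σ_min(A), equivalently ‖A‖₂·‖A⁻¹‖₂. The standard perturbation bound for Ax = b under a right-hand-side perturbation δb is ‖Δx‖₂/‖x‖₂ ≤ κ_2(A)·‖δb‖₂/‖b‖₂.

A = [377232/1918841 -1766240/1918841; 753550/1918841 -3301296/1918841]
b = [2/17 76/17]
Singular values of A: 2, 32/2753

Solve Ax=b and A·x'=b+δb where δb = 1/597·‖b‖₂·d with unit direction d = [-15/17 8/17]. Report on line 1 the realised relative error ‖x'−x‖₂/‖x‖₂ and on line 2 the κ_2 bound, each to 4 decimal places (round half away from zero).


0.0037
0.2882

largest singular value 2, smallest 32/2753
condition number: 2 ÷ (32/2753) = 172.0625
perturbation bound = 172.0625·1/597 = 0.2882
solve Ax = b  →  x = [168.3049 35.8186]
‖b‖₂ = 4.4721 and ‖x‖₂ = 172.0741
δb = ε·‖b‖·d = [-0.0066 0.0035]; solving A·Δx = δb gives ‖Δx‖ = 0.6445
dividing the unrounded norms, ‖Δx‖/‖x‖ = 0.0037
tightness: 0.0037 against a bound of 0.2882 (unrounded ratio ≈ 0.0130)


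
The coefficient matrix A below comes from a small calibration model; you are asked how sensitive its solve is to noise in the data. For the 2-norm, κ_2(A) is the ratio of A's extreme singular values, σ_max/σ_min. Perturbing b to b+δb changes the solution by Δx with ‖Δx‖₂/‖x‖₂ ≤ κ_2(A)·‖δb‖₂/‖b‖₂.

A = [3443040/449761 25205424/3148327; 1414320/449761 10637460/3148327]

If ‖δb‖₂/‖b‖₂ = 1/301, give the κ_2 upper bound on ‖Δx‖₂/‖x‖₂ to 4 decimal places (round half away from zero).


AᵀA = [81981216000/1196952409 602532872640/8378666863; 602532872640/8378666863 4428810380304/58650668041]; tr = 10042675344/69739201, det = 33177600/69739201
λ_max, λ_min = (10042675344/69739201 ± √100846072947725127936/4863556156118401)/2 = 144, 230400/69739201
σ_max=√144=12, σ_min=√(230400/69739201)=(480/8351) → κ = 208.7750
bound on ‖Δx‖/‖x‖: κ·ε = 208.7750·1/301 = 0.6936

0.6936


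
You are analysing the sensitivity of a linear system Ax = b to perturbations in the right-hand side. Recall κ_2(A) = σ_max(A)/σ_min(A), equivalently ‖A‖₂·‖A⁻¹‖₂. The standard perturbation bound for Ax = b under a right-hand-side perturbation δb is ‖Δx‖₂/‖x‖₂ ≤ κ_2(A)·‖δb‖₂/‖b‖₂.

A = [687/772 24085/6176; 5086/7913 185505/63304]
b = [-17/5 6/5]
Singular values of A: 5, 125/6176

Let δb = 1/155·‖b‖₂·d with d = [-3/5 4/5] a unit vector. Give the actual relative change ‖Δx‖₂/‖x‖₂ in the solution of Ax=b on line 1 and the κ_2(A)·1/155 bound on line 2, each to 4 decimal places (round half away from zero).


0.0078
1.5938

from the listed singular values, σ₁ = 5, σ_n = 125/6176
κ = σ_max/σ_min = 5/(125/6176) = 247.0400
κ_2(A)·‖δb‖/‖b‖ = 1.5938
solve Ax = b  →  x = [-144.6966 32.1467]
‖b‖ = 3.6056, ‖x‖ = 148.2245
Δx = A⁻¹·δb where δb = 1/155·3.6056·d; ‖Δx‖ = 1.1493
realised ‖Δx‖/‖x‖ = 0.0078
so the bound overstates the realised error by a factor of ≈ 205.5505 (computed from the unrounded values)


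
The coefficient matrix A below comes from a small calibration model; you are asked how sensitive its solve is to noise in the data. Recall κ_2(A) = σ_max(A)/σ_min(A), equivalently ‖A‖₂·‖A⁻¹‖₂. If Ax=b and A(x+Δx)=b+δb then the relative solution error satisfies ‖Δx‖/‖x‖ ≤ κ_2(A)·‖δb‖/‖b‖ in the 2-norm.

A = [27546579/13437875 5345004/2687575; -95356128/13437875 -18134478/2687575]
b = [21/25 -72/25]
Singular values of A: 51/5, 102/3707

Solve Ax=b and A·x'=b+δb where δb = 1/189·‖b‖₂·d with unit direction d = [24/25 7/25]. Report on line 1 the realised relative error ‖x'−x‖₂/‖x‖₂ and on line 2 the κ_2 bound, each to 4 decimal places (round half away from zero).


from the listed singular values, σ₁ = 51/5, σ_n = 102/3707
κ_2(A) = (51/5) / (102/3707) = 370.7000
worst-case relative error ≤ 370.7000 × 1/189 = 1.9614
solve Ax = b  →  x = [0.2130 0.2028]
‖b‖₂ = 3.0000 and ‖x‖₂ = 0.2941
re-solving with b+δb shifts x by Δx of norm 0.5769
relative error = 1.9614
so the bound is sharp here: realised error equals the bound

1.9614
1.9614


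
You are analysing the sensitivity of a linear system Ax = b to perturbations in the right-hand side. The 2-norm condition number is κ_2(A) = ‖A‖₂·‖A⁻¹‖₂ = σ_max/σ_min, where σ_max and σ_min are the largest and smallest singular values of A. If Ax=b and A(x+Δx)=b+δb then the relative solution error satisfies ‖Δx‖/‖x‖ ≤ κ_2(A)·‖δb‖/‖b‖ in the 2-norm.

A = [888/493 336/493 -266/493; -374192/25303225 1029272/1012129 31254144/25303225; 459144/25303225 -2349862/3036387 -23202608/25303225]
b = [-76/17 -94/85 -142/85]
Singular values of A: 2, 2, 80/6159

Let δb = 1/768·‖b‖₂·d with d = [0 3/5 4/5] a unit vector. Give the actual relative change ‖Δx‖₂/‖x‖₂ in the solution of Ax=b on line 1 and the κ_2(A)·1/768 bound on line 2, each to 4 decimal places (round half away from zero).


from the listed singular values, σ₁ = 2, σ_n = 80/6159
κ = σ_max/σ_min = 2/(80/6159) = 153.9750
worst-case relative error ≤ 153.9750 × 1/768 = 0.2005
solve Ax = b  →  x = [-68.9133 105.4655 -88.5510]
2-norm of b is 4.8990; of x, 153.9912
re-solving with b+δb shifts x by Δx of norm 0.4911
relative error = 0.0032
realised/bound (from unrounded values) ≈ 0.0159

0.0032
0.2005


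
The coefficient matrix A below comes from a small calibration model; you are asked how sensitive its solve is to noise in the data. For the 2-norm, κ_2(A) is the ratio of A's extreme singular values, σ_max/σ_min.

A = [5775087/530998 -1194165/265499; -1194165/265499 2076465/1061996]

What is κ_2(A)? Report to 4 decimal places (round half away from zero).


157.1000

AᵀA = [231099112701/1668395716 -96286718115/1668395716; -96286718115/1668395716 160521820425/6673582864]; tr = 6419634741/39488656, det = 169130025/157954624
eigenvalues of AᵀA: λ = (tr ± √(tr²−4·det))/2 = 2601/16, 65025/9872164
κ_2(A) = √(λ_max/λ_min) = √((2601/16) / (65025/9872164)) = 157.1000


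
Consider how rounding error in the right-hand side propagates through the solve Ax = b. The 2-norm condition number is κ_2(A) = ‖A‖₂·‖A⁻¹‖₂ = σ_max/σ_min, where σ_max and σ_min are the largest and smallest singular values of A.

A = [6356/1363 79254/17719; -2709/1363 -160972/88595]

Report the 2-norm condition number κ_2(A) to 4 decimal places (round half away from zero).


form AᵀA = [47737417/1857769 227289636/9288845; 227289636/9288845 1082496436/46444225] with trace 2706221/55225 and determinant 9604/55225
char-poly roots: 49 and 196/55225
κ_2(A) = √(λ_max/λ_min) = √(49 / (196/55225)) = 117.5000

117.5000


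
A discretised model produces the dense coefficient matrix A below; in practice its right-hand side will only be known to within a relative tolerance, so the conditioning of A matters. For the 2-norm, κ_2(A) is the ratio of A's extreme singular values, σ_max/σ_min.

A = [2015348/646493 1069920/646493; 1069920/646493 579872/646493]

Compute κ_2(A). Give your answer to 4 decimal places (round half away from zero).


M = AᵀA = [18015073936/1446204841 9607881600/1446204841; 9607881600/1446204841 5124499456/1446204841]. tr(M)=80067728/5004169, det(M)=16384/5004169
eigenvalues of AᵀA: λ = (tr ± √(tr²−4·det))/2 = 16, 1024/5004169
so κ_2 = √(16 / (1024/5004169)) = 279.6250

279.6250


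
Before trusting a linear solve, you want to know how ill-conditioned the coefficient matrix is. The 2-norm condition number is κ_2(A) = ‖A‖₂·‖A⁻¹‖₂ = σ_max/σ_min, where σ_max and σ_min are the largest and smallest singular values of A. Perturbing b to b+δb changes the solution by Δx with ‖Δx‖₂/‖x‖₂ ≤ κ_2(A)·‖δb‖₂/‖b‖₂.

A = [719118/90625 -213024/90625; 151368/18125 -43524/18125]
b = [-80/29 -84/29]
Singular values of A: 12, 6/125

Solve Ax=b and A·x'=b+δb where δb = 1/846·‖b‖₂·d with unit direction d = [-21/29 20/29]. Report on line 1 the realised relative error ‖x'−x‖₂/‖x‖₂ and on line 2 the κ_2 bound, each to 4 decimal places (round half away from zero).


0.2955
0.2955

largest singular value 12, smallest 6/125
κ_2(A) = 12 / (6/125) = 250.0000
κ_2(A)·‖δb‖/‖b‖ = 0.2955
solve Ax = b  →  x = [-0.3200 0.0933]
‖b‖₂ = 4.0000 and ‖x‖₂ = 0.3333
with δb = [-0.0034 0.0033], A·Δx = δb → ‖Δx‖ = 0.0985
relative error = 0.2955
realised/bound = 1 exactly: the bound is attained for this b and d


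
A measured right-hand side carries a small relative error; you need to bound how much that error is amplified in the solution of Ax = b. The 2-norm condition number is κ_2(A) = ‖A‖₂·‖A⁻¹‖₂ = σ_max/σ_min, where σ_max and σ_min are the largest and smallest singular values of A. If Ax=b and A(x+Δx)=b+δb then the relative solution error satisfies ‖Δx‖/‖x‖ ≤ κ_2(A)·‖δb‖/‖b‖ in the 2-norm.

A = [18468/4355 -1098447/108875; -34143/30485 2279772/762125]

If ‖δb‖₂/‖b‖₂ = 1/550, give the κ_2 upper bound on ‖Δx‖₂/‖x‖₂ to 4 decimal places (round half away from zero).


M = AᵀA = [715121145/37173409 -8574864768/185867045; -8574864768/185867045 102912104241/929335225]. tr(M)=714734514/5499025, det(M)=10556001/5499025
solving λ² − 714734514/5499025·λ + 10556001/5499025 = 0 gives λ = 3249/25, 3249/219961
σ_max=√(3249/25)=(57/5), σ_min=√(3249/219961)=(57/469) → κ = 93.8000
bound on ‖Δx‖/‖x‖: κ·ε = 93.8000·1/550 = 0.1705

0.1705


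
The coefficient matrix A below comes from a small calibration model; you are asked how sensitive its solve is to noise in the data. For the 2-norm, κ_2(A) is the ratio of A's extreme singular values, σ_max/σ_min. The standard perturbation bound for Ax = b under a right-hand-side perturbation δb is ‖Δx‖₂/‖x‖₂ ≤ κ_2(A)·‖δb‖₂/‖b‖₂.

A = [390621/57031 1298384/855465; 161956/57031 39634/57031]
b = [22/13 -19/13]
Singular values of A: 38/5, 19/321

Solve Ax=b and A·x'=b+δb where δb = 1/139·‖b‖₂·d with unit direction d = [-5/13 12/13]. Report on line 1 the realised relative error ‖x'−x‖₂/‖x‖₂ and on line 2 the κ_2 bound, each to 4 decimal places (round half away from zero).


0.0080
0.9237

σ_max = 38/5, σ_min = 19/321
κ = σ_max/σ_min = (38/5)/(19/321) = 128.4000
κ_2(A)·‖δb‖/‖b‖ = 0.9237
solve Ax = b  →  x = [7.5456 -32.9365]
‖b‖₂ = 2.2361 and ‖x‖₂ = 33.7897
with δb = [-0.0062 0.0148], A·Δx = δb → ‖Δx‖ = 0.2718
dividing the unrounded norms, ‖Δx‖/‖x‖ = 0.0080
tightness: 0.0080 against a bound of 0.9237 (unrounded ratio ≈ 0.0087)


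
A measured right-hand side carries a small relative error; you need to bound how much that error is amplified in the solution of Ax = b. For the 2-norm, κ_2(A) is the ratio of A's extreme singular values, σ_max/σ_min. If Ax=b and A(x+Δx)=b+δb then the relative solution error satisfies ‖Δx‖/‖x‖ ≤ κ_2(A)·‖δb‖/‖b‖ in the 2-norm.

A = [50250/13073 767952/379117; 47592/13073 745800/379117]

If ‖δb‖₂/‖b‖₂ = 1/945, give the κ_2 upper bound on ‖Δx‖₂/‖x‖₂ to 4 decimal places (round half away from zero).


0.2034

AᵀA = [281768292/10053137 150271200/10053137; 150271200/10053137 80154432/10053137]; tr = 21289572/591361, det = 20736/591361
solving λ² − 21289572/591361·λ + 20736/591361 = 0 gives λ = 36, 576/591361
so κ_2 = √(36 / (576/591361)) = 192.2500
worst-case relative error ≤ 192.2500 × 1/945 = 0.2034


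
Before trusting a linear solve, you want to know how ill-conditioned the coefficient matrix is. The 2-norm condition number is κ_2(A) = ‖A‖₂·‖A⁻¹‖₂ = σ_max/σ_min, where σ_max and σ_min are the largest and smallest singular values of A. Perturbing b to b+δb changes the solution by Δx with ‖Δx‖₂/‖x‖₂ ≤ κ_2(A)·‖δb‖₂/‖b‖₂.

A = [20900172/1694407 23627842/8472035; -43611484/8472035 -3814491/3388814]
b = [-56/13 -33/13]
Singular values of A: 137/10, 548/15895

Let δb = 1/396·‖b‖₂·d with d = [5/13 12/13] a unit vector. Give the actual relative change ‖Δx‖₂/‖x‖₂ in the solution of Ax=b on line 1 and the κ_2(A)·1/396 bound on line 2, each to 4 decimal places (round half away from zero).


largest singular value 137/10, smallest 548/15895
condition number: (137/10) ÷ (548/15895) = 397.3750
κ_2(A)·‖δb‖/‖b‖ = 1.0035
solve Ax = b  →  x = [25.2546 -113.2402]
‖b‖ = 5.0000, ‖x‖ = 116.0221
re-solving with b+δb shifts x by Δx of norm 0.3662
relative error = 0.0032
tightness: 0.0032 against a bound of 1.0035 (unrounded ratio ≈ 0.0031)

0.0032
1.0035


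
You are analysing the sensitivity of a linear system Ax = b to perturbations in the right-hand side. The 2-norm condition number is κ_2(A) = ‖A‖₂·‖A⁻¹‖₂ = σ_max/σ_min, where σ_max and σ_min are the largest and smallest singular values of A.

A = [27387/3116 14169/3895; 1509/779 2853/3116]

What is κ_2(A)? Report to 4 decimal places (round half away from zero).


95.0000

AᵀA = [467865/5776 60912/1805; 60912/1805 2031921/144400]; tr = 6864273/72200, det = 2313441/2310400
char-poly roots: 1521/16 and 1521/144400
so κ_2 = √((1521/16) / (1521/144400)) = 95.0000


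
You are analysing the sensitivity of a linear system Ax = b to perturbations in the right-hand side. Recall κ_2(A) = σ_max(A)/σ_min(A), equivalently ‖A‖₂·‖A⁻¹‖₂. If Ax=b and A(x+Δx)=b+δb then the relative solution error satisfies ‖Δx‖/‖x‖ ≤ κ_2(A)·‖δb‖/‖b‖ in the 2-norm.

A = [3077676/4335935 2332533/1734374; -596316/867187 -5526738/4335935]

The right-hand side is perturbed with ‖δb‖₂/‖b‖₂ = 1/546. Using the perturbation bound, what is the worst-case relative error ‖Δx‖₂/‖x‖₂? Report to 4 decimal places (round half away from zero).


AᵀA = [1284319008/1314984425 481574646/262996885; 481574646/262996885 18059529033/5259937700]; tr = 272903589/61881620, det = 777924/1933800625
char-poly roots: 441/100 and 7056/77352025
σ_max=√(441/100)=(21/10), σ_min=√(7056/77352025)=(84/8795) → κ = 219.8750
perturbation bound = 219.8750·1/546 = 0.4027

0.4027


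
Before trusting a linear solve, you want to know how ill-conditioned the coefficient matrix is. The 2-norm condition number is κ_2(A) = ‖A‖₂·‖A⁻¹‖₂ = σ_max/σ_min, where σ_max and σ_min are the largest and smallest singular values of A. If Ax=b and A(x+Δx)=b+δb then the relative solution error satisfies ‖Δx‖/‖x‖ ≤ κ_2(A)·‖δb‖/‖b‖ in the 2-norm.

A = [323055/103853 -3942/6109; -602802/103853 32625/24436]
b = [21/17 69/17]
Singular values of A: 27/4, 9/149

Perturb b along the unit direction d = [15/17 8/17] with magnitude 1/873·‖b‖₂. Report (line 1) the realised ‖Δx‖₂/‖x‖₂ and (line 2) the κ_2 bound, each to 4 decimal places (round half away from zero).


largest singular value 27/4, smallest 9/149
κ = σ_max/σ_min = (27/4)/(9/149) = 111.7500
bound on ‖Δx‖/‖x‖: κ·ε = 111.7500·1/873 = 0.1280
solve Ax = b  →  x = [10.4688 48.5528]
‖b‖ = 4.2426, ‖x‖ = 49.6687
Δx = A⁻¹·δb where δb = 1/873·4.2426·d; ‖Δx‖ = 0.0805
dividing the unrounded norms, ‖Δx‖/‖x‖ = 0.0016
so the bound overstates the realised error by a factor of ≈ 79.0223 (computed from the unrounded values)

0.0016
0.1280


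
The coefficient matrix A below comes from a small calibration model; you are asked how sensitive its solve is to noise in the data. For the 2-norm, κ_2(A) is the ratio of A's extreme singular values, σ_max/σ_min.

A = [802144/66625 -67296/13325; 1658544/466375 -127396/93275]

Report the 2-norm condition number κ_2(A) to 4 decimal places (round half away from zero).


121.9750

form AᵀA = [54846532864/348009025 -4570183872/69601805; -4570183872/69601805 381021712/13920361] with trace 380899856/2059225 and determinant 4734976/2059225
solving λ² − 380899856/2059225·λ + 4734976/2059225 = 0 gives λ = 4624/25, 1024/82369
κ_2(A) = √(λ_max/λ_min) = √((4624/25) / (1024/82369)) = 121.9750


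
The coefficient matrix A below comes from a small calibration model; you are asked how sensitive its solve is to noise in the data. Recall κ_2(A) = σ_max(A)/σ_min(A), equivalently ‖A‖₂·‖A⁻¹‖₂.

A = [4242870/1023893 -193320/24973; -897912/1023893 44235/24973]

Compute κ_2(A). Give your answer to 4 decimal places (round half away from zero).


146.9000

form AᵀA = [658158372/36685337 -1233788760/36685337; -1233788760/36685337 2313491625/36685337] with trace 174802941/2157961 and determinant 656100/2157961
char-poly roots: 81 and 8100/2157961
κ_2(A) = √(λ_max/λ_min) = √(81 / (8100/2157961)) = 146.9000


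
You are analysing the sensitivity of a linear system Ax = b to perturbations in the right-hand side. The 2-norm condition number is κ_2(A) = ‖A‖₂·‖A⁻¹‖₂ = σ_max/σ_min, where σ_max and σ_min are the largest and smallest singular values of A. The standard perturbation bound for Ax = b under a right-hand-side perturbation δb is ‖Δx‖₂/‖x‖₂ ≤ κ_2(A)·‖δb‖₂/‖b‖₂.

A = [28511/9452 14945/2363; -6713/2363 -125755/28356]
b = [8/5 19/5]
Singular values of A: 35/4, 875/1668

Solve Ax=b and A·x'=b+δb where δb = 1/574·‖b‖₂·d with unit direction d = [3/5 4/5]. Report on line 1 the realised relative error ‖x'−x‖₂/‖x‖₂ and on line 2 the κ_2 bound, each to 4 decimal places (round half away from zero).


from the listed singular values, σ₁ = 35/4, σ_n = 875/1668
κ_2(A) = (35/4) / (875/1668) = 16.6800
perturbation bound = 16.6800·1/574 = 0.0291
solve Ax = b  →  x = [-6.7818 3.4875]
2-norm of b is 4.1231; of x, 7.6260
with δb = [0.0043 0.0057], A·Δx = δb → ‖Δx‖ = 0.0137
realised ‖Δx‖/‖x‖ = 0.0018
tightness: 0.0018 against a bound of 0.0291 (unrounded ratio ≈ 0.0618)

0.0018
0.0291


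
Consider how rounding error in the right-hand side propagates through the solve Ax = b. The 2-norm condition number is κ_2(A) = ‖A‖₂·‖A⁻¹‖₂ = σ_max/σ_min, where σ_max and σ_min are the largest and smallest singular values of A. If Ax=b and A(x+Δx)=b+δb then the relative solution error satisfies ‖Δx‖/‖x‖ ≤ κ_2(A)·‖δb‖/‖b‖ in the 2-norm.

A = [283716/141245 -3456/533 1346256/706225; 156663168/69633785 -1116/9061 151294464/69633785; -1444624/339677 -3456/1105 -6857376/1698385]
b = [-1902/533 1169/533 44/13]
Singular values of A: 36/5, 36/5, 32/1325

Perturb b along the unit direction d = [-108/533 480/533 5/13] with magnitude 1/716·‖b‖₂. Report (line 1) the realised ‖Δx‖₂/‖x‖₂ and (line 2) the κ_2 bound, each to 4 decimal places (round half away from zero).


0.0019
0.4164

σ_max = 36/5, σ_min = 32/1325
condition number: (36/5) ÷ (32/1325) = 298.1250
κ_2(A)·‖δb‖/‖b‖ = 0.4164
solve Ax = b  →  x = [-114.5436 0.2369 119.6311]
‖b‖₂ = 5.3852 and ‖x‖₂ = 165.6258
re-solving with b+δb shifts x by Δx of norm 0.3114
realised ‖Δx‖/‖x‖ = 0.0019
realised/bound (from unrounded values) ≈ 0.0045


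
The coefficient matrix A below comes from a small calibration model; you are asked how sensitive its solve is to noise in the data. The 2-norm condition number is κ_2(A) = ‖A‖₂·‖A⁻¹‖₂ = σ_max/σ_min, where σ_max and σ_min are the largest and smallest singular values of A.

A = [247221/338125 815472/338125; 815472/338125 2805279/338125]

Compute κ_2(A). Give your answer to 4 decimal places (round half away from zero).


324.6000

form AᵀA = [1161780489/182925625 3982765248/182925625; 3982765248/182925625 13655335761/182925625] with trace 23707386/292681 and determinant 18225/292681
solving λ² − 23707386/292681·λ + 18225/292681 = 0 gives λ = 81, 225/292681
κ = σ_max/σ_min = 9/(15/541) = 324.6000


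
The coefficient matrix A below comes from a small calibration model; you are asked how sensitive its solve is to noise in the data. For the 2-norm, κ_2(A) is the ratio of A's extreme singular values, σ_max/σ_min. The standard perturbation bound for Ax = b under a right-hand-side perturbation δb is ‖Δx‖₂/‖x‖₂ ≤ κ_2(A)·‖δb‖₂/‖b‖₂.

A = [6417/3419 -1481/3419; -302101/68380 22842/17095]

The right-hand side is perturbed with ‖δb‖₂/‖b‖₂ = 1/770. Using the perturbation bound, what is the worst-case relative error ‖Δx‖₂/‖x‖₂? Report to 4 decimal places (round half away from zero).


0.0546

form AᵀA = [637492129/27667600 -23227659/3458450; -23227659/3458450 3411781/1729225] with trace 27683225/1106704 and determinant 390625/1106704
eigenvalues of AᵀA: λ = (tr ± √(tr²−4·det))/2 = 25, 15625/1106704
κ_2(A) = √(λ_max/λ_min) = √(25 / (15625/1106704)) = 42.0800
worst-case relative error ≤ 42.0800 × 1/770 = 0.0546


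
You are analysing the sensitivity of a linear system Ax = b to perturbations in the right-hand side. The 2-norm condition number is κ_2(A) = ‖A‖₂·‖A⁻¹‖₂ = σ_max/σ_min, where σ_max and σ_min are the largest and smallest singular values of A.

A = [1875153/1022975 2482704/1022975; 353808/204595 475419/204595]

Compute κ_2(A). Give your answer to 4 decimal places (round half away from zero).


282.2000

M = AᵀA = [7902141849/1244325625 10535821632/1244325625; 10535821632/1244325625 14048037801/1244325625]. tr(M)=878007186/49773025, det(M)=194481/49773025
solving λ² − 878007186/49773025·λ + 194481/49773025 = 0 gives λ = 441/25, 441/1990921
so κ_2 = √((441/25) / (441/1990921)) = 282.2000


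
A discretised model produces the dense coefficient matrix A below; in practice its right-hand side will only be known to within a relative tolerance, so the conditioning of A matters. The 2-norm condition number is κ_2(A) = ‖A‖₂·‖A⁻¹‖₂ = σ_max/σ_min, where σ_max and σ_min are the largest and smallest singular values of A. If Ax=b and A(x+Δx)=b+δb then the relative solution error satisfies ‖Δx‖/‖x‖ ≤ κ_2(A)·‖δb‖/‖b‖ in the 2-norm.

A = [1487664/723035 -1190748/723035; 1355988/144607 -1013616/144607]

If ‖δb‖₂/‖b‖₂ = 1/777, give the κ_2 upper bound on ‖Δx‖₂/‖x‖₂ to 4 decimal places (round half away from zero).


0.1816

form AᵀA = [28661945616/310993225 -21494771712/310993225; -21494771712/310993225 16123328784/310993225] with trace 1791410976/12439729 and determinant 12960000/12439729
λ_max, λ_min = (1791410976/12439729 ± √3208508409381912576/154746857593441)/2 = 144, 90000/12439729
κ_2(A) = √(λ_max/λ_min) = √(144 / (90000/12439729)) = 141.0800
perturbation bound = 141.0800·1/777 = 0.1816


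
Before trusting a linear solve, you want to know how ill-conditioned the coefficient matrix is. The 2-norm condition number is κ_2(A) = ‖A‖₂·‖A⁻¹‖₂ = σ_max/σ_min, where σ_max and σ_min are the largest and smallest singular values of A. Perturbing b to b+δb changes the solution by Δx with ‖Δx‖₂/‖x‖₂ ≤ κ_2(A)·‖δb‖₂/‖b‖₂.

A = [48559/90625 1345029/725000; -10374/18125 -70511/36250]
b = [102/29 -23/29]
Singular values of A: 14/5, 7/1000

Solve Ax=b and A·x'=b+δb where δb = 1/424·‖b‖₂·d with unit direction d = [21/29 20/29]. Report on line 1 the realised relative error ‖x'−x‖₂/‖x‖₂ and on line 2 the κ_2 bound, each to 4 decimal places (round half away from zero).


σ_max = 14/5, σ_min = 7/1000
κ_2(A) = (14/5) / (7/1000) = 400.0000
perturbation bound = 400.0000·1/424 = 0.9434
solve Ax = b  →  x = [-273.9857 81.0286]
‖b‖₂ = 3.6056 and ‖x‖₂ = 285.7163
Δx = A⁻¹·δb where δb = 1/424·3.6056·d; ‖Δx‖ = 1.2148
dividing the unrounded norms, ‖Δx‖/‖x‖ = 0.0043
realised/bound (from unrounded values) ≈ 0.0045

0.0043
0.9434


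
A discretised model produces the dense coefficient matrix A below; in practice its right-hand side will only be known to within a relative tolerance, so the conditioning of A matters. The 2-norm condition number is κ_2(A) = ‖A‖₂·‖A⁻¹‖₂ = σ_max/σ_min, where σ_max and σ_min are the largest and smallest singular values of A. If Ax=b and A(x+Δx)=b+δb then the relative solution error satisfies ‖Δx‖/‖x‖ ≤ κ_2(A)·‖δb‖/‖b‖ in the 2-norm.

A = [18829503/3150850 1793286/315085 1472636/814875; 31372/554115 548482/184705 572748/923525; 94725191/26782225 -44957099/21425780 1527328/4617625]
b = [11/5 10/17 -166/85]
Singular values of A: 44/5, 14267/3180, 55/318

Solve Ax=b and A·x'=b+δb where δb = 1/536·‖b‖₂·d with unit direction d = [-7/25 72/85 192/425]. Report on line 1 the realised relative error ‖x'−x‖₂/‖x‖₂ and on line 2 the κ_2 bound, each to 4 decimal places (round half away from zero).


largest singular value 44/5, smallest 55/318
κ_2(A) = (44/5) / (55/318) = 50.8800
bound on ‖Δx‖/‖x‖: κ·ε = 50.8800·1/536 = 0.0949
solve Ax = b  →  x = [0.7722 1.3510 -5.5909]
‖b‖₂ = 3.0000 and ‖x‖₂ = 5.8034
with δb = [-0.0016 0.0047 0.0025], A·Δx = δb → ‖Δx‖ = 0.0324
realised ‖Δx‖/‖x‖ = 0.0056
so the bound overstates the realised error by a factor of ≈ 17.0234 (computed from the unrounded values)

0.0056
0.0949
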